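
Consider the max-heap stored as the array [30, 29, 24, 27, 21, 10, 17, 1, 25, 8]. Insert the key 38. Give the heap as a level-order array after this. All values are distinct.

append 38 at index 10 → [30, 29, 24, 27, 21, 10, 17, 1, 25, 8, 38]
38 > parent 21 at index 4, swap → [30, 29, 24, 27, 38, 10, 17, 1, 25, 8, 21]
38 > parent 29 at index 1, swap → [30, 38, 24, 27, 29, 10, 17, 1, 25, 8, 21]
38 > parent 30 at index 0, swap → [38, 30, 24, 27, 29, 10, 17, 1, 25, 8, 21]

[38, 30, 24, 27, 29, 10, 17, 1, 25, 8, 21]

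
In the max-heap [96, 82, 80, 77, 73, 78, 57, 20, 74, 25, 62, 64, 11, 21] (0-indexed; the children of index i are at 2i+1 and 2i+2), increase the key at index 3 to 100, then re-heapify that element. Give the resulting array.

[100, 96, 80, 82, 73, 78, 57, 20, 74, 25, 62, 64, 11, 21]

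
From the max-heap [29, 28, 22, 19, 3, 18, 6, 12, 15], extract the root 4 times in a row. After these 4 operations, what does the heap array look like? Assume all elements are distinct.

extract-max #1 returns 29:
  remove root 29; move last element 15 to root → [15, 28, 22, 19, 3, 18, 6, 12]
  15 vs larger child 28 at index 1, swap → [28, 15, 22, 19, 3, 18, 6, 12]
  15 vs larger child 19 at index 3, swap → [28, 19, 22, 15, 3, 18, 6, 12]
extract-max #2 returns 28:
  remove root 28; move last element 12 to root → [12, 19, 22, 15, 3, 18, 6]
  12 vs larger child 22 at index 2, swap → [22, 19, 12, 15, 3, 18, 6]
  12 vs larger child 18 at index 5, swap → [22, 19, 18, 15, 3, 12, 6]
extract-max #3 returns 22:
  remove root 22; move last element 6 to root → [6, 19, 18, 15, 3, 12]
  6 vs larger child 19 at index 1, swap → [19, 6, 18, 15, 3, 12]
  6 vs larger child 15 at index 3, swap → [19, 15, 18, 6, 3, 12]
extract-max #4 returns 19:
  remove root 19; move last element 12 to root → [12, 15, 18, 6, 3]
  12 vs larger child 18 at index 2, swap → [18, 15, 12, 6, 3]

[18, 15, 12, 6, 3]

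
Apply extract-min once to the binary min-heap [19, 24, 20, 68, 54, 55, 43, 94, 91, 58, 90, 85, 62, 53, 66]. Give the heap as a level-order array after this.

[20, 24, 43, 68, 54, 55, 53, 94, 91, 58, 90, 85, 62, 66]

remove root 19; move last element 66 to root → [66, 24, 20, 68, 54, 55, 43, 94, 91, 58, 90, 85, 62, 53]
66 vs smaller child 20 at index 2, swap → [20, 24, 66, 68, 54, 55, 43, 94, 91, 58, 90, 85, 62, 53]
66 vs smaller child 43 at index 6, swap → [20, 24, 43, 68, 54, 55, 66, 94, 91, 58, 90, 85, 62, 53]
66 vs only child 53 at index 13, swap → [20, 24, 43, 68, 54, 55, 53, 94, 91, 58, 90, 85, 62, 66]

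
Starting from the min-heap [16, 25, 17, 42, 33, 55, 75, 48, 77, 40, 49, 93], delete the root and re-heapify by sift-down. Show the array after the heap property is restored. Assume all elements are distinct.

remove root 16; move last element 93 to root → [93, 25, 17, 42, 33, 55, 75, 48, 77, 40, 49]
93 vs smaller child 17 at index 2, swap → [17, 25, 93, 42, 33, 55, 75, 48, 77, 40, 49]
93 vs smaller child 55 at index 5, swap → [17, 25, 55, 42, 33, 93, 75, 48, 77, 40, 49]

[17, 25, 55, 42, 33, 93, 75, 48, 77, 40, 49]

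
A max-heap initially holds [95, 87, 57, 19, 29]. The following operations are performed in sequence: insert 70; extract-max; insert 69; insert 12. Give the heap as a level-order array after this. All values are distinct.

[87, 57, 70, 19, 29, 69, 12]

insert 70:
  append 70 at index 5 → [95, 87, 57, 19, 29, 70]
  70 > parent 57 at index 2, swap → [95, 87, 70, 19, 29, 57]
extract-max → returns 95:
  remove root 95; move last element 57 to root → [57, 87, 70, 19, 29]
  57 vs larger child 87 at index 1, swap → [87, 57, 70, 19, 29]
insert 69:
  append 69 at index 5 → [87, 57, 70, 19, 29, 69] (no swap needed)
insert 12:
  append 12 at index 6 → [87, 57, 70, 19, 29, 69, 12] (no swap needed)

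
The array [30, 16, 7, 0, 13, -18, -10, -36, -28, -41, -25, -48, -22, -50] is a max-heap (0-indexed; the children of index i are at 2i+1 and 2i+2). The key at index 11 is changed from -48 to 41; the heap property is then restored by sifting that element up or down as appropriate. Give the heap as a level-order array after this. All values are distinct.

set index 11 from -48 to 41 → [30, 16, 7, 0, 13, -18, -10, -36, -28, -41, -25, 41, -22, -50]
41 > parent -18 at index 5, swap → [30, 16, 7, 0, 13, 41, -10, -36, -28, -41, -25, -18, -22, -50]
41 > parent 7 at index 2, swap → [30, 16, 41, 0, 13, 7, -10, -36, -28, -41, -25, -18, -22, -50]
41 > parent 30 at index 0, swap → [41, 16, 30, 0, 13, 7, -10, -36, -28, -41, -25, -18, -22, -50]

[41, 16, 30, 0, 13, 7, -10, -36, -28, -41, -25, -18, -22, -50]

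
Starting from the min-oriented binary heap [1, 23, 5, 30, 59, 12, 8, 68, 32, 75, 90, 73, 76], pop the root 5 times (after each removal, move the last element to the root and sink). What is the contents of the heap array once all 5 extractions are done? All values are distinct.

extract-min #1 returns 1:
  remove root 1; move last element 76 to root → [76, 23, 5, 30, 59, 12, 8, 68, 32, 75, 90, 73]
  76 vs smaller child 5 at index 2, swap → [5, 23, 76, 30, 59, 12, 8, 68, 32, 75, 90, 73]
  76 vs smaller child 8 at index 6, swap → [5, 23, 8, 30, 59, 12, 76, 68, 32, 75, 90, 73]
extract-min #2 returns 5:
  remove root 5; move last element 73 to root → [73, 23, 8, 30, 59, 12, 76, 68, 32, 75, 90]
  73 vs smaller child 8 at index 2, swap → [8, 23, 73, 30, 59, 12, 76, 68, 32, 75, 90]
  73 vs smaller child 12 at index 5, swap → [8, 23, 12, 30, 59, 73, 76, 68, 32, 75, 90]
extract-min #3 returns 8:
  remove root 8; move last element 90 to root → [90, 23, 12, 30, 59, 73, 76, 68, 32, 75]
  90 vs smaller child 12 at index 2, swap → [12, 23, 90, 30, 59, 73, 76, 68, 32, 75]
  90 vs smaller child 73 at index 5, swap → [12, 23, 73, 30, 59, 90, 76, 68, 32, 75]
extract-min #4 returns 12:
  remove root 12; move last element 75 to root → [75, 23, 73, 30, 59, 90, 76, 68, 32]
  75 vs smaller child 23 at index 1, swap → [23, 75, 73, 30, 59, 90, 76, 68, 32]
  75 vs smaller child 30 at index 3, swap → [23, 30, 73, 75, 59, 90, 76, 68, 32]
  75 vs smaller child 32 at index 8, swap → [23, 30, 73, 32, 59, 90, 76, 68, 75]
extract-min #5 returns 23:
  remove root 23; move last element 75 to root → [75, 30, 73, 32, 59, 90, 76, 68]
  75 vs smaller child 30 at index 1, swap → [30, 75, 73, 32, 59, 90, 76, 68]
  75 vs smaller child 32 at index 3, swap → [30, 32, 73, 75, 59, 90, 76, 68]
  75 vs only child 68 at index 7, swap → [30, 32, 73, 68, 59, 90, 76, 75]

[30, 32, 73, 68, 59, 90, 76, 75]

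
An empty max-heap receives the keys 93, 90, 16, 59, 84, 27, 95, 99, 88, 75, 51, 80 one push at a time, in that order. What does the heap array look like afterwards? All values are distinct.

[99, 95, 93, 90, 84, 80, 27, 59, 88, 75, 51, 16]

Insert 93:
  append 93 at index 0 → [93] (no swap needed)
Insert 90:
  append 90 at index 1 → [93, 90] (no swap needed)
Insert 16:
  append 16 at index 2 → [93, 90, 16] (no swap needed)
Insert 59:
  append 59 at index 3 → [93, 90, 16, 59] (no swap needed)
Insert 84:
  append 84 at index 4 → [93, 90, 16, 59, 84] (no swap needed)
Insert 27:
  append 27 at index 5 → [93, 90, 16, 59, 84, 27]
  27 > parent 16 at index 2, swap → [93, 90, 27, 59, 84, 16]
Insert 95:
  append 95 at index 6 → [93, 90, 27, 59, 84, 16, 95]
  95 > parent 27 at index 2, swap → [93, 90, 95, 59, 84, 16, 27]
  95 > parent 93 at index 0, swap → [95, 90, 93, 59, 84, 16, 27]
Insert 99:
  append 99 at index 7 → [95, 90, 93, 59, 84, 16, 27, 99]
  99 > parent 59 at index 3, swap → [95, 90, 93, 99, 84, 16, 27, 59]
  99 > parent 90 at index 1, swap → [95, 99, 93, 90, 84, 16, 27, 59]
  99 > parent 95 at index 0, swap → [99, 95, 93, 90, 84, 16, 27, 59]
Insert 88:
  append 88 at index 8 → [99, 95, 93, 90, 84, 16, 27, 59, 88] (no swap needed)
Insert 75:
  append 75 at index 9 → [99, 95, 93, 90, 84, 16, 27, 59, 88, 75] (no swap needed)
Insert 51:
  append 51 at index 10 → [99, 95, 93, 90, 84, 16, 27, 59, 88, 75, 51] (no swap needed)
Insert 80:
  append 80 at index 11 → [99, 95, 93, 90, 84, 16, 27, 59, 88, 75, 51, 80]
  80 > parent 16 at index 5, swap → [99, 95, 93, 90, 84, 80, 27, 59, 88, 75, 51, 16]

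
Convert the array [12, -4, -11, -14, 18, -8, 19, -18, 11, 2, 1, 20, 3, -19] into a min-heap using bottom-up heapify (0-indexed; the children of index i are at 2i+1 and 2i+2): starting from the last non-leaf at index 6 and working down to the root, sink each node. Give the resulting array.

sift down from index 6:
  19 vs only child -19 at index 13, swap → [12, -4, -11, -14, 18, -8, -19, -18, 11, 2, 1, 20, 3, 19]
sift down from index 5: already satisfies heap property
sift down from index 4:
  18 vs smaller child 1 at index 10, swap → [12, -4, -11, -14, 1, -8, -19, -18, 11, 2, 18, 20, 3, 19]
sift down from index 3:
  -14 vs smaller child -18 at index 7, swap → [12, -4, -11, -18, 1, -8, -19, -14, 11, 2, 18, 20, 3, 19]
sift down from index 2:
  -11 vs smaller child -19 at index 6, swap → [12, -4, -19, -18, 1, -8, -11, -14, 11, 2, 18, 20, 3, 19]
sift down from index 1:
  -4 vs smaller child -18 at index 3, swap → [12, -18, -19, -4, 1, -8, -11, -14, 11, 2, 18, 20, 3, 19]
  -4 vs smaller child -14 at index 7, swap → [12, -18, -19, -14, 1, -8, -11, -4, 11, 2, 18, 20, 3, 19]
sift down from index 0:
  12 vs smaller child -19 at index 2, swap → [-19, -18, 12, -14, 1, -8, -11, -4, 11, 2, 18, 20, 3, 19]
  12 vs smaller child -11 at index 6, swap → [-19, -18, -11, -14, 1, -8, 12, -4, 11, 2, 18, 20, 3, 19]

[-19, -18, -11, -14, 1, -8, 12, -4, 11, 2, 18, 20, 3, 19]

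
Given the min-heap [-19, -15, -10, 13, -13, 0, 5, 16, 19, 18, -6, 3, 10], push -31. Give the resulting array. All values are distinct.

[-31, -15, -19, 13, -13, 0, -10, 16, 19, 18, -6, 3, 10, 5]

append -31 at index 13 → [-19, -15, -10, 13, -13, 0, 5, 16, 19, 18, -6, 3, 10, -31]
-31 < parent 5 at index 6, swap → [-19, -15, -10, 13, -13, 0, -31, 16, 19, 18, -6, 3, 10, 5]
-31 < parent -10 at index 2, swap → [-19, -15, -31, 13, -13, 0, -10, 16, 19, 18, -6, 3, 10, 5]
-31 < parent -19 at index 0, swap → [-31, -15, -19, 13, -13, 0, -10, 16, 19, 18, -6, 3, 10, 5]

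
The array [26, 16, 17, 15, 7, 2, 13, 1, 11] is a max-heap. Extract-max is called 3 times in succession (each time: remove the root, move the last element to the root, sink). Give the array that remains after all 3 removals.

extract-max #1 returns 26:
  remove root 26; move last element 11 to root → [11, 16, 17, 15, 7, 2, 13, 1]
  11 vs larger child 17 at index 2, swap → [17, 16, 11, 15, 7, 2, 13, 1]
  11 vs larger child 13 at index 6, swap → [17, 16, 13, 15, 7, 2, 11, 1]
extract-max #2 returns 17:
  remove root 17; move last element 1 to root → [1, 16, 13, 15, 7, 2, 11]
  1 vs larger child 16 at index 1, swap → [16, 1, 13, 15, 7, 2, 11]
  1 vs larger child 15 at index 3, swap → [16, 15, 13, 1, 7, 2, 11]
extract-max #3 returns 16:
  remove root 16; move last element 11 to root → [11, 15, 13, 1, 7, 2]
  11 vs larger child 15 at index 1, swap → [15, 11, 13, 1, 7, 2]

[15, 11, 13, 1, 7, 2]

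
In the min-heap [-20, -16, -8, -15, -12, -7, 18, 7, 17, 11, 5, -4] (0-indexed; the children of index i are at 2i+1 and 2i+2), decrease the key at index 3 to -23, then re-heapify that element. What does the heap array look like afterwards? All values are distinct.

[-23, -20, -8, -16, -12, -7, 18, 7, 17, 11, 5, -4]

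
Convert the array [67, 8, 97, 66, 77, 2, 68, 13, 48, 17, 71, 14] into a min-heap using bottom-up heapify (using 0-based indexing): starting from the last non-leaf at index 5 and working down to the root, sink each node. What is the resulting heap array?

[2, 8, 14, 13, 17, 67, 68, 66, 48, 77, 71, 97]

sift down from index 5: already satisfies heap property
sift down from index 4:
  77 vs smaller child 17 at index 9, swap → [67, 8, 97, 66, 17, 2, 68, 13, 48, 77, 71, 14]
sift down from index 3:
  66 vs smaller child 13 at index 7, swap → [67, 8, 97, 13, 17, 2, 68, 66, 48, 77, 71, 14]
sift down from index 2:
  97 vs smaller child 2 at index 5, swap → [67, 8, 2, 13, 17, 97, 68, 66, 48, 77, 71, 14]
  97 vs only child 14 at index 11, swap → [67, 8, 2, 13, 17, 14, 68, 66, 48, 77, 71, 97]
sift down from index 1: already satisfies heap property
sift down from index 0:
  67 vs smaller child 2 at index 2, swap → [2, 8, 67, 13, 17, 14, 68, 66, 48, 77, 71, 97]
  67 vs smaller child 14 at index 5, swap → [2, 8, 14, 13, 17, 67, 68, 66, 48, 77, 71, 97]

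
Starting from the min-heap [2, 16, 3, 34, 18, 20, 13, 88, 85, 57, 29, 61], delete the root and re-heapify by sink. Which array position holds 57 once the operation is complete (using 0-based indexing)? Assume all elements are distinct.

remove root 2; move last element 61 to root → [61, 16, 3, 34, 18, 20, 13, 88, 85, 57, 29]
61 vs smaller child 3 at index 2, swap → [3, 16, 61, 34, 18, 20, 13, 88, 85, 57, 29]
61 vs smaller child 13 at index 6, swap → [3, 16, 13, 34, 18, 20, 61, 88, 85, 57, 29]
resulting array: [3, 16, 13, 34, 18, 20, 61, 88, 85, 57, 29]

9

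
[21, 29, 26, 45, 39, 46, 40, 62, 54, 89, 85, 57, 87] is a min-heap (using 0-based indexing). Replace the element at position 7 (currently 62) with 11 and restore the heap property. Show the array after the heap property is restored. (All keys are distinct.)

[11, 21, 26, 29, 39, 46, 40, 45, 54, 89, 85, 57, 87]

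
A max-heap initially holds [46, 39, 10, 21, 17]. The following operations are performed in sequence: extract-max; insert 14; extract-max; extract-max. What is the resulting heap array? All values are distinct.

[17, 14, 10]

extract-max → returns 46:
  remove root 46; move last element 17 to root → [17, 39, 10, 21]
  17 vs larger child 39 at index 1, swap → [39, 17, 10, 21]
  17 vs only child 21 at index 3, swap → [39, 21, 10, 17]
insert 14:
  append 14 at index 4 → [39, 21, 10, 17, 14] (no swap needed)
extract-max → returns 39:
  remove root 39; move last element 14 to root → [14, 21, 10, 17]
  14 vs larger child 21 at index 1, swap → [21, 14, 10, 17]
  14 vs only child 17 at index 3, swap → [21, 17, 10, 14]
extract-max → returns 21:
  remove root 21; move last element 14 to root → [14, 17, 10]
  14 vs larger child 17 at index 1, swap → [17, 14, 10]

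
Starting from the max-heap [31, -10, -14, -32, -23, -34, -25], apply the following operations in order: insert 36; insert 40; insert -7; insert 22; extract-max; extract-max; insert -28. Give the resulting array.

insert 36:
  append 36 at index 7 → [31, -10, -14, -32, -23, -34, -25, 36]
  36 > parent -32 at index 3, swap → [31, -10, -14, 36, -23, -34, -25, -32]
  36 > parent -10 at index 1, swap → [31, 36, -14, -10, -23, -34, -25, -32]
  36 > parent 31 at index 0, swap → [36, 31, -14, -10, -23, -34, -25, -32]
insert 40:
  append 40 at index 8 → [36, 31, -14, -10, -23, -34, -25, -32, 40]
  40 > parent -10 at index 3, swap → [36, 31, -14, 40, -23, -34, -25, -32, -10]
  40 > parent 31 at index 1, swap → [36, 40, -14, 31, -23, -34, -25, -32, -10]
  40 > parent 36 at index 0, swap → [40, 36, -14, 31, -23, -34, -25, -32, -10]
insert -7:
  append -7 at index 9 → [40, 36, -14, 31, -23, -34, -25, -32, -10, -7]
  -7 > parent -23 at index 4, swap → [40, 36, -14, 31, -7, -34, -25, -32, -10, -23]
insert 22:
  append 22 at index 10 → [40, 36, -14, 31, -7, -34, -25, -32, -10, -23, 22]
  22 > parent -7 at index 4, swap → [40, 36, -14, 31, 22, -34, -25, -32, -10, -23, -7]
extract-max → returns 40:
  remove root 40; move last element -7 to root → [-7, 36, -14, 31, 22, -34, -25, -32, -10, -23]
  -7 vs larger child 36 at index 1, swap → [36, -7, -14, 31, 22, -34, -25, -32, -10, -23]
  -7 vs larger child 31 at index 3, swap → [36, 31, -14, -7, 22, -34, -25, -32, -10, -23]
extract-max → returns 36:
  remove root 36; move last element -23 to root → [-23, 31, -14, -7, 22, -34, -25, -32, -10]
  -23 vs larger child 31 at index 1, swap → [31, -23, -14, -7, 22, -34, -25, -32, -10]
  -23 vs larger child 22 at index 4, swap → [31, 22, -14, -7, -23, -34, -25, -32, -10]
insert -28:
  append -28 at index 9 → [31, 22, -14, -7, -23, -34, -25, -32, -10, -28] (no swap needed)

[31, 22, -14, -7, -23, -34, -25, -32, -10, -28]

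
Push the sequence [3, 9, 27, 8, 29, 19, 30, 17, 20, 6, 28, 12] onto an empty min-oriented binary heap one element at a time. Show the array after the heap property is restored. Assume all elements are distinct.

Insert 3:
  append 3 at index 0 → [3] (no swap needed)
Insert 9:
  append 9 at index 1 → [3, 9] (no swap needed)
Insert 27:
  append 27 at index 2 → [3, 9, 27] (no swap needed)
Insert 8:
  append 8 at index 3 → [3, 9, 27, 8]
  8 < parent 9 at index 1, swap → [3, 8, 27, 9]
Insert 29:
  append 29 at index 4 → [3, 8, 27, 9, 29] (no swap needed)
Insert 19:
  append 19 at index 5 → [3, 8, 27, 9, 29, 19]
  19 < parent 27 at index 2, swap → [3, 8, 19, 9, 29, 27]
Insert 30:
  append 30 at index 6 → [3, 8, 19, 9, 29, 27, 30] (no swap needed)
Insert 17:
  append 17 at index 7 → [3, 8, 19, 9, 29, 27, 30, 17] (no swap needed)
Insert 20:
  append 20 at index 8 → [3, 8, 19, 9, 29, 27, 30, 17, 20] (no swap needed)
Insert 6:
  append 6 at index 9 → [3, 8, 19, 9, 29, 27, 30, 17, 20, 6]
  6 < parent 29 at index 4, swap → [3, 8, 19, 9, 6, 27, 30, 17, 20, 29]
  6 < parent 8 at index 1, swap → [3, 6, 19, 9, 8, 27, 30, 17, 20, 29]
Insert 28:
  append 28 at index 10 → [3, 6, 19, 9, 8, 27, 30, 17, 20, 29, 28] (no swap needed)
Insert 12:
  append 12 at index 11 → [3, 6, 19, 9, 8, 27, 30, 17, 20, 29, 28, 12]
  12 < parent 27 at index 5, swap → [3, 6, 19, 9, 8, 12, 30, 17, 20, 29, 28, 27]
  12 < parent 19 at index 2, swap → [3, 6, 12, 9, 8, 19, 30, 17, 20, 29, 28, 27]

[3, 6, 12, 9, 8, 19, 30, 17, 20, 29, 28, 27]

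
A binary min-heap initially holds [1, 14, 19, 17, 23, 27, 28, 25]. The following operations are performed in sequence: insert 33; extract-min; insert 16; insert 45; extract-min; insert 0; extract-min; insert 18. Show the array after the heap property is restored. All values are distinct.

[16, 17, 19, 25, 18, 27, 28, 33, 45, 23]

insert 33:
  append 33 at index 8 → [1, 14, 19, 17, 23, 27, 28, 25, 33] (no swap needed)
extract-min → returns 1:
  remove root 1; move last element 33 to root → [33, 14, 19, 17, 23, 27, 28, 25]
  33 vs smaller child 14 at index 1, swap → [14, 33, 19, 17, 23, 27, 28, 25]
  33 vs smaller child 17 at index 3, swap → [14, 17, 19, 33, 23, 27, 28, 25]
  33 vs only child 25 at index 7, swap → [14, 17, 19, 25, 23, 27, 28, 33]
insert 16:
  append 16 at index 8 → [14, 17, 19, 25, 23, 27, 28, 33, 16]
  16 < parent 25 at index 3, swap → [14, 17, 19, 16, 23, 27, 28, 33, 25]
  16 < parent 17 at index 1, swap → [14, 16, 19, 17, 23, 27, 28, 33, 25]
insert 45:
  append 45 at index 9 → [14, 16, 19, 17, 23, 27, 28, 33, 25, 45] (no swap needed)
extract-min → returns 14:
  remove root 14; move last element 45 to root → [45, 16, 19, 17, 23, 27, 28, 33, 25]
  45 vs smaller child 16 at index 1, swap → [16, 45, 19, 17, 23, 27, 28, 33, 25]
  45 vs smaller child 17 at index 3, swap → [16, 17, 19, 45, 23, 27, 28, 33, 25]
  45 vs smaller child 25 at index 8, swap → [16, 17, 19, 25, 23, 27, 28, 33, 45]
insert 0:
  append 0 at index 9 → [16, 17, 19, 25, 23, 27, 28, 33, 45, 0]
  0 < parent 23 at index 4, swap → [16, 17, 19, 25, 0, 27, 28, 33, 45, 23]
  0 < parent 17 at index 1, swap → [16, 0, 19, 25, 17, 27, 28, 33, 45, 23]
  0 < parent 16 at index 0, swap → [0, 16, 19, 25, 17, 27, 28, 33, 45, 23]
extract-min → returns 0:
  remove root 0; move last element 23 to root → [23, 16, 19, 25, 17, 27, 28, 33, 45]
  23 vs smaller child 16 at index 1, swap → [16, 23, 19, 25, 17, 27, 28, 33, 45]
  23 vs smaller child 17 at index 4, swap → [16, 17, 19, 25, 23, 27, 28, 33, 45]
insert 18:
  append 18 at index 9 → [16, 17, 19, 25, 23, 27, 28, 33, 45, 18]
  18 < parent 23 at index 4, swap → [16, 17, 19, 25, 18, 27, 28, 33, 45, 23]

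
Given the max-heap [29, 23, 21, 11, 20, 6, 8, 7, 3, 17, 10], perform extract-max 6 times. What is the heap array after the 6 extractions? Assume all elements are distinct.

[10, 8, 6, 7, 3]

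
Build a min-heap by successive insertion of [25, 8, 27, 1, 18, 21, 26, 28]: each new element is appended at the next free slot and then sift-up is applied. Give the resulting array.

[1, 8, 21, 25, 18, 27, 26, 28]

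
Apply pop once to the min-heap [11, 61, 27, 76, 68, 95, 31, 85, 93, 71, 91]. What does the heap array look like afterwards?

remove root 11; move last element 91 to root → [91, 61, 27, 76, 68, 95, 31, 85, 93, 71]
91 vs smaller child 27 at index 2, swap → [27, 61, 91, 76, 68, 95, 31, 85, 93, 71]
91 vs smaller child 31 at index 6, swap → [27, 61, 31, 76, 68, 95, 91, 85, 93, 71]

[27, 61, 31, 76, 68, 95, 91, 85, 93, 71]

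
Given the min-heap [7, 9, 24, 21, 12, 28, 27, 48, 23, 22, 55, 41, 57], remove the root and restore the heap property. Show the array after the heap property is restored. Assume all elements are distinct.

[9, 12, 24, 21, 22, 28, 27, 48, 23, 57, 55, 41]

remove root 7; move last element 57 to root → [57, 9, 24, 21, 12, 28, 27, 48, 23, 22, 55, 41]
57 vs smaller child 9 at index 1, swap → [9, 57, 24, 21, 12, 28, 27, 48, 23, 22, 55, 41]
57 vs smaller child 12 at index 4, swap → [9, 12, 24, 21, 57, 28, 27, 48, 23, 22, 55, 41]
57 vs smaller child 22 at index 9, swap → [9, 12, 24, 21, 22, 28, 27, 48, 23, 57, 55, 41]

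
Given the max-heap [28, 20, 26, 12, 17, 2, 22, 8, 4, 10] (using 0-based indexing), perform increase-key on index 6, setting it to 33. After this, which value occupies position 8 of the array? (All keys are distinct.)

4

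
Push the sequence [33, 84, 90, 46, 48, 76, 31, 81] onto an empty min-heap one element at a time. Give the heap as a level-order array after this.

[31, 46, 33, 81, 48, 90, 76, 84]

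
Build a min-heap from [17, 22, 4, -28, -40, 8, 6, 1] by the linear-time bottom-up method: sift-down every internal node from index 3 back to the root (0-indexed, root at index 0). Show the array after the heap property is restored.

[-40, -28, 4, 1, 22, 8, 6, 17]

sift down from index 3: already satisfies heap property
sift down from index 2: already satisfies heap property
sift down from index 1:
  22 vs smaller child -40 at index 4, swap → [17, -40, 4, -28, 22, 8, 6, 1]
sift down from index 0:
  17 vs smaller child -40 at index 1, swap → [-40, 17, 4, -28, 22, 8, 6, 1]
  17 vs smaller child -28 at index 3, swap → [-40, -28, 4, 17, 22, 8, 6, 1]
  17 vs only child 1 at index 7, swap → [-40, -28, 4, 1, 22, 8, 6, 17]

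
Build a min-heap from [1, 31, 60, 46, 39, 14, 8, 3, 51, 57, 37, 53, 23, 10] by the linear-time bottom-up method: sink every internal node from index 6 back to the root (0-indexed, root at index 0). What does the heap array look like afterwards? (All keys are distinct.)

sift down from index 6: already satisfies heap property
sift down from index 5: already satisfies heap property
sift down from index 4:
  39 vs smaller child 37 at index 10, swap → [1, 31, 60, 46, 37, 14, 8, 3, 51, 57, 39, 53, 23, 10]
sift down from index 3:
  46 vs smaller child 3 at index 7, swap → [1, 31, 60, 3, 37, 14, 8, 46, 51, 57, 39, 53, 23, 10]
sift down from index 2:
  60 vs smaller child 8 at index 6, swap → [1, 31, 8, 3, 37, 14, 60, 46, 51, 57, 39, 53, 23, 10]
  60 vs only child 10 at index 13, swap → [1, 31, 8, 3, 37, 14, 10, 46, 51, 57, 39, 53, 23, 60]
sift down from index 1:
  31 vs smaller child 3 at index 3, swap → [1, 3, 8, 31, 37, 14, 10, 46, 51, 57, 39, 53, 23, 60]
sift down from index 0: already satisfies heap property

[1, 3, 8, 31, 37, 14, 10, 46, 51, 57, 39, 53, 23, 60]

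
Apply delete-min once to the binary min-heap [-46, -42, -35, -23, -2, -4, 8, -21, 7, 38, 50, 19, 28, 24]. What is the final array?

[-42, -23, -35, -21, -2, -4, 8, 24, 7, 38, 50, 19, 28]

remove root -46; move last element 24 to root → [24, -42, -35, -23, -2, -4, 8, -21, 7, 38, 50, 19, 28]
24 vs smaller child -42 at index 1, swap → [-42, 24, -35, -23, -2, -4, 8, -21, 7, 38, 50, 19, 28]
24 vs smaller child -23 at index 3, swap → [-42, -23, -35, 24, -2, -4, 8, -21, 7, 38, 50, 19, 28]
24 vs smaller child -21 at index 7, swap → [-42, -23, -35, -21, -2, -4, 8, 24, 7, 38, 50, 19, 28]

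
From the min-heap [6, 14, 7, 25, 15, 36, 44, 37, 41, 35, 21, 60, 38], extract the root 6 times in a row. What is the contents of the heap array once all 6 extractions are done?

[35, 37, 36, 60, 41, 38, 44]

extract-min #1 returns 6:
  remove root 6; move last element 38 to root → [38, 14, 7, 25, 15, 36, 44, 37, 41, 35, 21, 60]
  38 vs smaller child 7 at index 2, swap → [7, 14, 38, 25, 15, 36, 44, 37, 41, 35, 21, 60]
  38 vs smaller child 36 at index 5, swap → [7, 14, 36, 25, 15, 38, 44, 37, 41, 35, 21, 60]
extract-min #2 returns 7:
  remove root 7; move last element 60 to root → [60, 14, 36, 25, 15, 38, 44, 37, 41, 35, 21]
  60 vs smaller child 14 at index 1, swap → [14, 60, 36, 25, 15, 38, 44, 37, 41, 35, 21]
  60 vs smaller child 15 at index 4, swap → [14, 15, 36, 25, 60, 38, 44, 37, 41, 35, 21]
  60 vs smaller child 21 at index 10, swap → [14, 15, 36, 25, 21, 38, 44, 37, 41, 35, 60]
extract-min #3 returns 14:
  remove root 14; move last element 60 to root → [60, 15, 36, 25, 21, 38, 44, 37, 41, 35]
  60 vs smaller child 15 at index 1, swap → [15, 60, 36, 25, 21, 38, 44, 37, 41, 35]
  60 vs smaller child 21 at index 4, swap → [15, 21, 36, 25, 60, 38, 44, 37, 41, 35]
  60 vs only child 35 at index 9, swap → [15, 21, 36, 25, 35, 38, 44, 37, 41, 60]
extract-min #4 returns 15:
  remove root 15; move last element 60 to root → [60, 21, 36, 25, 35, 38, 44, 37, 41]
  60 vs smaller child 21 at index 1, swap → [21, 60, 36, 25, 35, 38, 44, 37, 41]
  60 vs smaller child 25 at index 3, swap → [21, 25, 36, 60, 35, 38, 44, 37, 41]
  60 vs smaller child 37 at index 7, swap → [21, 25, 36, 37, 35, 38, 44, 60, 41]
extract-min #5 returns 21:
  remove root 21; move last element 41 to root → [41, 25, 36, 37, 35, 38, 44, 60]
  41 vs smaller child 25 at index 1, swap → [25, 41, 36, 37, 35, 38, 44, 60]
  41 vs smaller child 35 at index 4, swap → [25, 35, 36, 37, 41, 38, 44, 60]
extract-min #6 returns 25:
  remove root 25; move last element 60 to root → [60, 35, 36, 37, 41, 38, 44]
  60 vs smaller child 35 at index 1, swap → [35, 60, 36, 37, 41, 38, 44]
  60 vs smaller child 37 at index 3, swap → [35, 37, 36, 60, 41, 38, 44]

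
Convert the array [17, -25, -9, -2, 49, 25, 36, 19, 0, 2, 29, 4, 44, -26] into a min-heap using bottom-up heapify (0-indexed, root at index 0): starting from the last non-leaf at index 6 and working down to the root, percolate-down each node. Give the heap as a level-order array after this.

[-26, -25, -9, -2, 2, 4, 17, 19, 0, 49, 29, 25, 44, 36]

sift down from index 6:
  36 vs only child -26 at index 13, swap → [17, -25, -9, -2, 49, 25, -26, 19, 0, 2, 29, 4, 44, 36]
sift down from index 5:
  25 vs smaller child 4 at index 11, swap → [17, -25, -9, -2, 49, 4, -26, 19, 0, 2, 29, 25, 44, 36]
sift down from index 4:
  49 vs smaller child 2 at index 9, swap → [17, -25, -9, -2, 2, 4, -26, 19, 0, 49, 29, 25, 44, 36]
sift down from index 3: already satisfies heap property
sift down from index 2:
  -9 vs smaller child -26 at index 6, swap → [17, -25, -26, -2, 2, 4, -9, 19, 0, 49, 29, 25, 44, 36]
sift down from index 1: already satisfies heap property
sift down from index 0:
  17 vs smaller child -26 at index 2, swap → [-26, -25, 17, -2, 2, 4, -9, 19, 0, 49, 29, 25, 44, 36]
  17 vs smaller child -9 at index 6, swap → [-26, -25, -9, -2, 2, 4, 17, 19, 0, 49, 29, 25, 44, 36]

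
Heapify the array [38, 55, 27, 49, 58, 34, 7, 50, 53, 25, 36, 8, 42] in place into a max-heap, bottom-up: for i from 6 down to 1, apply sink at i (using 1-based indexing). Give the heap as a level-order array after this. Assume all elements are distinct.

sift down from index 6:
  34 vs larger child 42 at index 13, swap → [38, 55, 27, 49, 58, 42, 7, 50, 53, 25, 36, 8, 34]
sift down from index 5: already satisfies heap property
sift down from index 4:
  49 vs larger child 53 at index 9, swap → [38, 55, 27, 53, 58, 42, 7, 50, 49, 25, 36, 8, 34]
sift down from index 3:
  27 vs larger child 42 at index 6, swap → [38, 55, 42, 53, 58, 27, 7, 50, 49, 25, 36, 8, 34]
  27 vs larger child 34 at index 13, swap → [38, 55, 42, 53, 58, 34, 7, 50, 49, 25, 36, 8, 27]
sift down from index 2:
  55 vs larger child 58 at index 5, swap → [38, 58, 42, 53, 55, 34, 7, 50, 49, 25, 36, 8, 27]
sift down from index 1:
  38 vs larger child 58 at index 2, swap → [58, 38, 42, 53, 55, 34, 7, 50, 49, 25, 36, 8, 27]
  38 vs larger child 55 at index 5, swap → [58, 55, 42, 53, 38, 34, 7, 50, 49, 25, 36, 8, 27]

[58, 55, 42, 53, 38, 34, 7, 50, 49, 25, 36, 8, 27]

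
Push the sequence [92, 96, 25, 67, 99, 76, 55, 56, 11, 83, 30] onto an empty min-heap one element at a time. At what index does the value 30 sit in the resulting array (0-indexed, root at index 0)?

Insert 92:
  append 92 at index 0 → [92] (no swap needed)
Insert 96:
  append 96 at index 1 → [92, 96] (no swap needed)
Insert 25:
  append 25 at index 2 → [92, 96, 25]
  25 < parent 92 at index 0, swap → [25, 96, 92]
Insert 67:
  append 67 at index 3 → [25, 96, 92, 67]
  67 < parent 96 at index 1, swap → [25, 67, 92, 96]
Insert 99:
  append 99 at index 4 → [25, 67, 92, 96, 99] (no swap needed)
Insert 76:
  append 76 at index 5 → [25, 67, 92, 96, 99, 76]
  76 < parent 92 at index 2, swap → [25, 67, 76, 96, 99, 92]
Insert 55:
  append 55 at index 6 → [25, 67, 76, 96, 99, 92, 55]
  55 < parent 76 at index 2, swap → [25, 67, 55, 96, 99, 92, 76]
Insert 56:
  append 56 at index 7 → [25, 67, 55, 96, 99, 92, 76, 56]
  56 < parent 96 at index 3, swap → [25, 67, 55, 56, 99, 92, 76, 96]
  56 < parent 67 at index 1, swap → [25, 56, 55, 67, 99, 92, 76, 96]
Insert 11:
  append 11 at index 8 → [25, 56, 55, 67, 99, 92, 76, 96, 11]
  11 < parent 67 at index 3, swap → [25, 56, 55, 11, 99, 92, 76, 96, 67]
  11 < parent 56 at index 1, swap → [25, 11, 55, 56, 99, 92, 76, 96, 67]
  11 < parent 25 at index 0, swap → [11, 25, 55, 56, 99, 92, 76, 96, 67]
Insert 83:
  append 83 at index 9 → [11, 25, 55, 56, 99, 92, 76, 96, 67, 83]
  83 < parent 99 at index 4, swap → [11, 25, 55, 56, 83, 92, 76, 96, 67, 99]
Insert 30:
  append 30 at index 10 → [11, 25, 55, 56, 83, 92, 76, 96, 67, 99, 30]
  30 < parent 83 at index 4, swap → [11, 25, 55, 56, 30, 92, 76, 96, 67, 99, 83]
resulting array: [11, 25, 55, 56, 30, 92, 76, 96, 67, 99, 83]

4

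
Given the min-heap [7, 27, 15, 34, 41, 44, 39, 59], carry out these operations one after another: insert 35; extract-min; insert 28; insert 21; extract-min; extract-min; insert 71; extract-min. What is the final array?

insert 35:
  append 35 at index 8 → [7, 27, 15, 34, 41, 44, 39, 59, 35] (no swap needed)
extract-min → returns 7:
  remove root 7; move last element 35 to root → [35, 27, 15, 34, 41, 44, 39, 59]
  35 vs smaller child 15 at index 2, swap → [15, 27, 35, 34, 41, 44, 39, 59]
insert 28:
  append 28 at index 8 → [15, 27, 35, 34, 41, 44, 39, 59, 28]
  28 < parent 34 at index 3, swap → [15, 27, 35, 28, 41, 44, 39, 59, 34]
insert 21:
  append 21 at index 9 → [15, 27, 35, 28, 41, 44, 39, 59, 34, 21]
  21 < parent 41 at index 4, swap → [15, 27, 35, 28, 21, 44, 39, 59, 34, 41]
  21 < parent 27 at index 1, swap → [15, 21, 35, 28, 27, 44, 39, 59, 34, 41]
extract-min → returns 15:
  remove root 15; move last element 41 to root → [41, 21, 35, 28, 27, 44, 39, 59, 34]
  41 vs smaller child 21 at index 1, swap → [21, 41, 35, 28, 27, 44, 39, 59, 34]
  41 vs smaller child 27 at index 4, swap → [21, 27, 35, 28, 41, 44, 39, 59, 34]
extract-min → returns 21:
  remove root 21; move last element 34 to root → [34, 27, 35, 28, 41, 44, 39, 59]
  34 vs smaller child 27 at index 1, swap → [27, 34, 35, 28, 41, 44, 39, 59]
  34 vs smaller child 28 at index 3, swap → [27, 28, 35, 34, 41, 44, 39, 59]
insert 71:
  append 71 at index 8 → [27, 28, 35, 34, 41, 44, 39, 59, 71] (no swap needed)
extract-min → returns 27:
  remove root 27; move last element 71 to root → [71, 28, 35, 34, 41, 44, 39, 59]
  71 vs smaller child 28 at index 1, swap → [28, 71, 35, 34, 41, 44, 39, 59]
  71 vs smaller child 34 at index 3, swap → [28, 34, 35, 71, 41, 44, 39, 59]
  71 vs only child 59 at index 7, swap → [28, 34, 35, 59, 41, 44, 39, 71]

[28, 34, 35, 59, 41, 44, 39, 71]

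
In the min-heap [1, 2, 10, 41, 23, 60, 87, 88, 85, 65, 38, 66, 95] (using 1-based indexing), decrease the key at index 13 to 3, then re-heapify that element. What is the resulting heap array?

set index 13 from 95 to 3 → [1, 2, 10, 41, 23, 60, 87, 88, 85, 65, 38, 66, 3]
3 < parent 60 at index 6, swap → [1, 2, 10, 41, 23, 3, 87, 88, 85, 65, 38, 66, 60]
3 < parent 10 at index 3, swap → [1, 2, 3, 41, 23, 10, 87, 88, 85, 65, 38, 66, 60]

[1, 2, 3, 41, 23, 10, 87, 88, 85, 65, 38, 66, 60]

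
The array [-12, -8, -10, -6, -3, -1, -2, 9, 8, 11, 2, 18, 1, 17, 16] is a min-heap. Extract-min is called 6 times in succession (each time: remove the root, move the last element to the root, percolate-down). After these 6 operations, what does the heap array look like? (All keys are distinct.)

[-1, 1, 11, 8, 2, 18, 16, 9, 17]

extract-min #1 returns -12:
  remove root -12; move last element 16 to root → [16, -8, -10, -6, -3, -1, -2, 9, 8, 11, 2, 18, 1, 17]
  16 vs smaller child -10 at index 2, swap → [-10, -8, 16, -6, -3, -1, -2, 9, 8, 11, 2, 18, 1, 17]
  16 vs smaller child -2 at index 6, swap → [-10, -8, -2, -6, -3, -1, 16, 9, 8, 11, 2, 18, 1, 17]
extract-min #2 returns -10:
  remove root -10; move last element 17 to root → [17, -8, -2, -6, -3, -1, 16, 9, 8, 11, 2, 18, 1]
  17 vs smaller child -8 at index 1, swap → [-8, 17, -2, -6, -3, -1, 16, 9, 8, 11, 2, 18, 1]
  17 vs smaller child -6 at index 3, swap → [-8, -6, -2, 17, -3, -1, 16, 9, 8, 11, 2, 18, 1]
  17 vs smaller child 8 at index 8, swap → [-8, -6, -2, 8, -3, -1, 16, 9, 17, 11, 2, 18, 1]
extract-min #3 returns -8:
  remove root -8; move last element 1 to root → [1, -6, -2, 8, -3, -1, 16, 9, 17, 11, 2, 18]
  1 vs smaller child -6 at index 1, swap → [-6, 1, -2, 8, -3, -1, 16, 9, 17, 11, 2, 18]
  1 vs smaller child -3 at index 4, swap → [-6, -3, -2, 8, 1, -1, 16, 9, 17, 11, 2, 18]
extract-min #4 returns -6:
  remove root -6; move last element 18 to root → [18, -3, -2, 8, 1, -1, 16, 9, 17, 11, 2]
  18 vs smaller child -3 at index 1, swap → [-3, 18, -2, 8, 1, -1, 16, 9, 17, 11, 2]
  18 vs smaller child 1 at index 4, swap → [-3, 1, -2, 8, 18, -1, 16, 9, 17, 11, 2]
  18 vs smaller child 2 at index 10, swap → [-3, 1, -2, 8, 2, -1, 16, 9, 17, 11, 18]
extract-min #5 returns -3:
  remove root -3; move last element 18 to root → [18, 1, -2, 8, 2, -1, 16, 9, 17, 11]
  18 vs smaller child -2 at index 2, swap → [-2, 1, 18, 8, 2, -1, 16, 9, 17, 11]
  18 vs smaller child -1 at index 5, swap → [-2, 1, -1, 8, 2, 18, 16, 9, 17, 11]
extract-min #6 returns -2:
  remove root -2; move last element 11 to root → [11, 1, -1, 8, 2, 18, 16, 9, 17]
  11 vs smaller child -1 at index 2, swap → [-1, 1, 11, 8, 2, 18, 16, 9, 17]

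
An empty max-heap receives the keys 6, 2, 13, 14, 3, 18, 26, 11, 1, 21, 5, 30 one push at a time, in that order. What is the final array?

[30, 21, 26, 11, 13, 18, 14, 2, 1, 3, 5, 6]

Insert 6:
  append 6 at index 0 → [6] (no swap needed)
Insert 2:
  append 2 at index 1 → [6, 2] (no swap needed)
Insert 13:
  append 13 at index 2 → [6, 2, 13]
  13 > parent 6 at index 0, swap → [13, 2, 6]
Insert 14:
  append 14 at index 3 → [13, 2, 6, 14]
  14 > parent 2 at index 1, swap → [13, 14, 6, 2]
  14 > parent 13 at index 0, swap → [14, 13, 6, 2]
Insert 3:
  append 3 at index 4 → [14, 13, 6, 2, 3] (no swap needed)
Insert 18:
  append 18 at index 5 → [14, 13, 6, 2, 3, 18]
  18 > parent 6 at index 2, swap → [14, 13, 18, 2, 3, 6]
  18 > parent 14 at index 0, swap → [18, 13, 14, 2, 3, 6]
Insert 26:
  append 26 at index 6 → [18, 13, 14, 2, 3, 6, 26]
  26 > parent 14 at index 2, swap → [18, 13, 26, 2, 3, 6, 14]
  26 > parent 18 at index 0, swap → [26, 13, 18, 2, 3, 6, 14]
Insert 11:
  append 11 at index 7 → [26, 13, 18, 2, 3, 6, 14, 11]
  11 > parent 2 at index 3, swap → [26, 13, 18, 11, 3, 6, 14, 2]
Insert 1:
  append 1 at index 8 → [26, 13, 18, 11, 3, 6, 14, 2, 1] (no swap needed)
Insert 21:
  append 21 at index 9 → [26, 13, 18, 11, 3, 6, 14, 2, 1, 21]
  21 > parent 3 at index 4, swap → [26, 13, 18, 11, 21, 6, 14, 2, 1, 3]
  21 > parent 13 at index 1, swap → [26, 21, 18, 11, 13, 6, 14, 2, 1, 3]
Insert 5:
  append 5 at index 10 → [26, 21, 18, 11, 13, 6, 14, 2, 1, 3, 5] (no swap needed)
Insert 30:
  append 30 at index 11 → [26, 21, 18, 11, 13, 6, 14, 2, 1, 3, 5, 30]
  30 > parent 6 at index 5, swap → [26, 21, 18, 11, 13, 30, 14, 2, 1, 3, 5, 6]
  30 > parent 18 at index 2, swap → [26, 21, 30, 11, 13, 18, 14, 2, 1, 3, 5, 6]
  30 > parent 26 at index 0, swap → [30, 21, 26, 11, 13, 18, 14, 2, 1, 3, 5, 6]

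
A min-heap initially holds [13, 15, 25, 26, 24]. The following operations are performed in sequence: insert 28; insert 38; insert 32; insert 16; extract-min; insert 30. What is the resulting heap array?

insert 28:
  append 28 at index 5 → [13, 15, 25, 26, 24, 28] (no swap needed)
insert 38:
  append 38 at index 6 → [13, 15, 25, 26, 24, 28, 38] (no swap needed)
insert 32:
  append 32 at index 7 → [13, 15, 25, 26, 24, 28, 38, 32] (no swap needed)
insert 16:
  append 16 at index 8 → [13, 15, 25, 26, 24, 28, 38, 32, 16]
  16 < parent 26 at index 3, swap → [13, 15, 25, 16, 24, 28, 38, 32, 26]
extract-min → returns 13:
  remove root 13; move last element 26 to root → [26, 15, 25, 16, 24, 28, 38, 32]
  26 vs smaller child 15 at index 1, swap → [15, 26, 25, 16, 24, 28, 38, 32]
  26 vs smaller child 16 at index 3, swap → [15, 16, 25, 26, 24, 28, 38, 32]
insert 30:
  append 30 at index 8 → [15, 16, 25, 26, 24, 28, 38, 32, 30] (no swap needed)

[15, 16, 25, 26, 24, 28, 38, 32, 30]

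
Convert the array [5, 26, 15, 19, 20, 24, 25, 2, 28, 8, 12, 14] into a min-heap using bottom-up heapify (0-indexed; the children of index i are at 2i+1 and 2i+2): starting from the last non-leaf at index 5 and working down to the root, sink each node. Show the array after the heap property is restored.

[2, 5, 14, 19, 8, 15, 25, 26, 28, 20, 12, 24]

sift down from index 5:
  24 vs only child 14 at index 11, swap → [5, 26, 15, 19, 20, 14, 25, 2, 28, 8, 12, 24]
sift down from index 4:
  20 vs smaller child 8 at index 9, swap → [5, 26, 15, 19, 8, 14, 25, 2, 28, 20, 12, 24]
sift down from index 3:
  19 vs smaller child 2 at index 7, swap → [5, 26, 15, 2, 8, 14, 25, 19, 28, 20, 12, 24]
sift down from index 2:
  15 vs smaller child 14 at index 5, swap → [5, 26, 14, 2, 8, 15, 25, 19, 28, 20, 12, 24]
sift down from index 1:
  26 vs smaller child 2 at index 3, swap → [5, 2, 14, 26, 8, 15, 25, 19, 28, 20, 12, 24]
  26 vs smaller child 19 at index 7, swap → [5, 2, 14, 19, 8, 15, 25, 26, 28, 20, 12, 24]
sift down from index 0:
  5 vs smaller child 2 at index 1, swap → [2, 5, 14, 19, 8, 15, 25, 26, 28, 20, 12, 24]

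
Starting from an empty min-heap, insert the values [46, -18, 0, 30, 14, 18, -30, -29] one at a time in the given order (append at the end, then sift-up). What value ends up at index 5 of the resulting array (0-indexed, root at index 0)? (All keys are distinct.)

Insert 46:
  append 46 at index 0 → [46] (no swap needed)
Insert -18:
  append -18 at index 1 → [46, -18]
  -18 < parent 46 at index 0, swap → [-18, 46]
Insert 0:
  append 0 at index 2 → [-18, 46, 0] (no swap needed)
Insert 30:
  append 30 at index 3 → [-18, 46, 0, 30]
  30 < parent 46 at index 1, swap → [-18, 30, 0, 46]
Insert 14:
  append 14 at index 4 → [-18, 30, 0, 46, 14]
  14 < parent 30 at index 1, swap → [-18, 14, 0, 46, 30]
Insert 18:
  append 18 at index 5 → [-18, 14, 0, 46, 30, 18] (no swap needed)
Insert -30:
  append -30 at index 6 → [-18, 14, 0, 46, 30, 18, -30]
  -30 < parent 0 at index 2, swap → [-18, 14, -30, 46, 30, 18, 0]
  -30 < parent -18 at index 0, swap → [-30, 14, -18, 46, 30, 18, 0]
Insert -29:
  append -29 at index 7 → [-30, 14, -18, 46, 30, 18, 0, -29]
  -29 < parent 46 at index 3, swap → [-30, 14, -18, -29, 30, 18, 0, 46]
  -29 < parent 14 at index 1, swap → [-30, -29, -18, 14, 30, 18, 0, 46]
resulting array: [-30, -29, -18, 14, 30, 18, 0, 46]

18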